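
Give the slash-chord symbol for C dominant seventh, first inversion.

C7/E

First inversion of C dominant seventh has the third (E) in the bass. As a slash chord: C7/E.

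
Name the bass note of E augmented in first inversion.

G#

In first inversion the third is lowest. For E augmented (E–G#–B#) that is G#.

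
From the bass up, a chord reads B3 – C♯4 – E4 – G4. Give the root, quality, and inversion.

C# half-diminished seventh, third inversion

Reducing to letter names: B, C#, E, G. These stack in thirds as C#–E–G–B — a C# half-diminished seventh chord.
B is the seventh of C# half-diminished seventh; seventh in the bass means third inversion (figured bass 4/2).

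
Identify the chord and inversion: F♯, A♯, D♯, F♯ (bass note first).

D# minor, first inversion

Reducing to letter names: F#, A#, D#. These stack in thirds as D#–F#–A# — a D# minor triad.
F# is the third of D# minor; third in the bass means first inversion (figured bass 6).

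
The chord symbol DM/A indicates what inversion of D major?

DM/A means D major with A in the bass. A is the fifth of D major (D–F#–A), so this is second inversion.

second inversion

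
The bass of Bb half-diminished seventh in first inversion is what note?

In first inversion the third is lowest. For Bb half-diminished seventh (Bb–Db–Fb–Ab) that is Db.

Db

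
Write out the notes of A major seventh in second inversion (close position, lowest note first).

The chord tones are A–C#–E–G#. With the fifth (E) lowest for second inversion: E, G#, A, C#.

E, G#, A, C#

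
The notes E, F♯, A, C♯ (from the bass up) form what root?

The distinct letter names are E, F#, A, C#. Arranged as a stack of thirds they read F#–A–C#–E, so F# is the root (an F# minor seventh chord).

F#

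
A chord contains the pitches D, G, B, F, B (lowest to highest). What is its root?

Reordering D, G, B, F into stacked thirds gives G–B–D–F; the bottom of that stack, G, is the root.

G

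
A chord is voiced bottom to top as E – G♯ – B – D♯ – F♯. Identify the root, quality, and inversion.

E major ninth, root position

The pitch classes E, G#, B, D#, F# arrange in thirds as E–G#–B–D#–F#: an E major ninth chord.
With the root (E) in the bass, the chord is in root position.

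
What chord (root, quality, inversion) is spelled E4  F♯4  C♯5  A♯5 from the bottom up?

Reducing to letter names: E, F#, C#, A#. These stack in thirds as F#–A#–C#–E — an F# dominant seventh chord.
E is the seventh of F# dominant seventh; seventh in the bass means third inversion (figured bass 4/2).

F# dominant seventh, third inversion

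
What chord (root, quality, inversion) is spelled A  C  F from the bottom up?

Reducing to letter names: A, C, F. These stack in thirds as F–A–C — an F major triad.
With the third (A) in the bass, the chord is in first inversion (figured bass 6).

F major, first inversion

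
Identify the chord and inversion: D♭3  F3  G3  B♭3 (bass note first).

Reducing to letter names: Db, F, G, Bb. These stack in thirds as G–Bb–Db–F — a G half-diminished seventh chord.
Db is the fifth of G half-diminished seventh; fifth in the bass means second inversion (figured bass 4/3).

G half-diminished seventh, second inversion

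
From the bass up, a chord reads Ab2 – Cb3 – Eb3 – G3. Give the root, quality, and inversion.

Ab minor-major seventh, root position

The pitch classes Ab, Cb, Eb, G arrange in thirds as Ab–Cb–Eb–G: an Ab minor-major seventh chord.
Ab is the root of Ab minor-major seventh; root in the bass means root position (figured bass 7).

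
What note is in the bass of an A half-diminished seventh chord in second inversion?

Eb

In second inversion the fifth is lowest. For A half-diminished seventh (A–C–Eb–G) that is Eb.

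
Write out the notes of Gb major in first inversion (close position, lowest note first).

The chord tones are Gb–Bb–Db. With the third (Bb) lowest for first inversion: Bb, Db, Gb.

Bb, Db, Gb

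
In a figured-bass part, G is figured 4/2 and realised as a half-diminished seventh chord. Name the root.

The figures 4/2 mean the seventh of the chord is in the bass. If G is the seventh of a half-diminished seventh chord, the root is A (chord tones A–C–Eb–G).

A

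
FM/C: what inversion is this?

second inversion

FM/C means F major with C in the bass. C is the fifth of F major (F–A–C), so this is second inversion.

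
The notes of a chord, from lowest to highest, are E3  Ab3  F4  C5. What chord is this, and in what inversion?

Reducing to letter names: E, Ab, F, C. These stack in thirds as F–Ab–C–E — an F minor-major seventh chord.
The lowest note is E, the seventh of the chord, so this is third inversion (figured bass 4/2).

F minor-major seventh, third inversion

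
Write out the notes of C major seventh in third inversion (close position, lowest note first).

B, C, E, G

C major seventh is C–E–G–B. Third inversion puts the seventh (B) in the bass, with the remaining tones above: B, C, E, G.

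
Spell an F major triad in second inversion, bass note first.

C, F, A

F major is F–A–C. Second inversion puts the fifth (C) in the bass, with the remaining tones above: C, F, A.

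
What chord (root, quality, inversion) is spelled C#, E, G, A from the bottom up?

A dominant seventh, first inversion

Reducing to letter names: C#, E, G, A. These stack in thirds as A–C#–E–G — an A dominant seventh chord.
The lowest note is C#, the third of the chord, so this is first inversion (figured bass 6/5).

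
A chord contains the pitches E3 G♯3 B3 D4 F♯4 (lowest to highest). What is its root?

E

E, G#, B, D, F# are the tones of an E dominant ninth chord (E–G#–B–D–F#), making E the root.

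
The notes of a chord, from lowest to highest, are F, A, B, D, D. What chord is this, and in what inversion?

B half-diminished seventh, second inversion

The pitch classes F, A, B, D arrange in thirds as B–D–F–A: a B half-diminished seventh chord.
With the fifth (F) in the bass, the chord is in second inversion (figured bass 4/3).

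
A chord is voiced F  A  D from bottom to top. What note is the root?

D

The distinct letter names are F, A, D. Arranged as a stack of thirds they read D–F–A, so D is the root (a D minor triad).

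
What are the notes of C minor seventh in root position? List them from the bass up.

C, Eb, G, Bb

The chord tones are C–Eb–G–Bb. With the root (C) lowest for root position: C, Eb, G, Bb.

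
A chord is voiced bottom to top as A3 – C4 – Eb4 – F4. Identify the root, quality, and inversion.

F dominant seventh, first inversion

The pitch classes A, C, Eb, F arrange in thirds as F–A–C–Eb: an F dominant seventh chord.
A is the third of F dominant seventh; third in the bass means first inversion (figured bass 6/5).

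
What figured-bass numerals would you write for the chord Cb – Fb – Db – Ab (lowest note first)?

The notes Cb, Fb, Db, Ab stack in thirds as Db–Fb–Ab–Cb — a Db minor seventh chord. The bass Cb is the seventh, so this is third inversion: figured 4/2.

4/2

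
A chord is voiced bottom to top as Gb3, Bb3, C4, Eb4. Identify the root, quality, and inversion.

Reducing to letter names: Gb, Bb, C, Eb. These stack in thirds as C–Eb–Gb–Bb — a C half-diminished seventh chord.
Gb is the fifth of C half-diminished seventh; fifth in the bass means second inversion (figured bass 4/3).

C half-diminished seventh, second inversion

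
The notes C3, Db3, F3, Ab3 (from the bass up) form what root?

The distinct letter names are C, Db, F, Ab. Arranged as a stack of thirds they read Db–F–Ab–C, so Db is the root (a Db major seventh chord).

Db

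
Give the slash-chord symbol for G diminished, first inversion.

Gdim/Bb

First inversion of G diminished has the third (Bb) in the bass. As a slash chord: Gdim/Bb.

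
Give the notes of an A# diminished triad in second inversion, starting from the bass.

The chord tones are A#–C#–E. With the fifth (E) lowest for second inversion: E, A#, C#.

E, A#, C#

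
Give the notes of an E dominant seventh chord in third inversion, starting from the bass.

D, E, G#, B

E dominant seventh is E–G#–B–D. Third inversion puts the seventh (D) in the bass, with the remaining tones above: D, E, G#, B.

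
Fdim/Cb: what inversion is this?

second inversion

Fdim/Cb means F diminished with Cb in the bass. Cb is the fifth of F diminished (F–Ab–Cb), so this is second inversion.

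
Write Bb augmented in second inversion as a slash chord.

Second inversion of Bb augmented has the fifth (F#) in the bass. As a slash chord: Bbaug/F#.

Bbaug/F#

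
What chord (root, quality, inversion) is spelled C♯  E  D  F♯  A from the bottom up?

D major ninth, third inversion

The distinct note names are C#, E, D, F#, A. Stacked in thirds they read D–F#–A–C#–E, which is a major ninth chord on D.
The lowest note is C#, the seventh of the chord, so this is third inversion.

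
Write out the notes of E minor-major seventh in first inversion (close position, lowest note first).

G, B, D#, E

Spelling E minor-major seventh: E–G–B–D#. In first inversion the third is bass, giving G, B, D#, E from the bottom.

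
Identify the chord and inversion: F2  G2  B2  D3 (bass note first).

The distinct note names are F, G, B, D. Stacked in thirds they read G–B–D–F, which is a dominant seventh chord on G.
The lowest note is F, the seventh of the chord, so this is third inversion (figured bass 4/2).

G dominant seventh, third inversion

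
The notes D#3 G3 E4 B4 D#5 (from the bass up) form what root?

E

Reordering D#, G, E, B into stacked thirds gives E–G–B–D#; the bottom of that stack, E, is the root.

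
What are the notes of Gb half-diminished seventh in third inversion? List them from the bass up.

The chord tones are Gb–Bbb–Dbb–Fb. With the seventh (Fb) lowest for third inversion: Fb, Gb, Bbb, Dbb.

Fb, Gb, Bbb, Dbb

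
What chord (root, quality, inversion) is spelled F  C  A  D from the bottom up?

D minor seventh, first inversion

The distinct note names are F, C, A, D. Stacked in thirds they read D–F–A–C, which is a minor seventh chord on D.
With the third (F) in the bass, the chord is in first inversion (figured bass 6/5).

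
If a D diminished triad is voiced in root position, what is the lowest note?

D

In root position the root is lowest. For D diminished (D–F–Ab) that is D.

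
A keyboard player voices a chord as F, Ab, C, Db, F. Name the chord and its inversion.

Db major seventh, first inversion

The distinct note names are F, Ab, C, Db. Stacked in thirds they read Db–F–Ab–C, which is a major seventh chord on Db.
With the third (F) in the bass, the chord is in first inversion (figured bass 6/5).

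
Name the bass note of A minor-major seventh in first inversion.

C

The third of A minor-major seventh (A–C–E–G#) is C; that is the bass in first inversion.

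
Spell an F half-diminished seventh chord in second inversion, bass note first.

Cb, Eb, F, Ab

Spelling F half-diminished seventh: F–Ab–Cb–Eb. In second inversion the fifth is bass, giving Cb, Eb, F, Ab from the bottom.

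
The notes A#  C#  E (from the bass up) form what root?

A#

The distinct letter names are A#, C#, E. Arranged as a stack of thirds they read A#–C#–E, so A# is the root (an A# diminished triad).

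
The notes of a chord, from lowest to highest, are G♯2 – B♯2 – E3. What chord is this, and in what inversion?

The distinct note names are G#, B#, E. Stacked in thirds they read E–G#–B#, which is an augmented triad on E.
With the third (G#) in the bass, the chord is in first inversion (figured bass 6).

E augmented, first inversion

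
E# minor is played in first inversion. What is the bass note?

G#

In first inversion the third is lowest. For E# minor (E#–G#–B#) that is G#.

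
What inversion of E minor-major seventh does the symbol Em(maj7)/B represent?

Em(maj7)/B means E minor-major seventh with B in the bass. B is the fifth of E minor-major seventh (E–G–B–D#), so this is second inversion.

second inversion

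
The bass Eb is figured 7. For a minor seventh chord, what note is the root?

Eb

The figures 7 mean the root of the chord is in the bass. If Eb is the root of a minor seventh chord, the root is Eb (chord tones Eb–Gb–Bb–Db).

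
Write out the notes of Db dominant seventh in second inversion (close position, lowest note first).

Ab, Cb, Db, F

The chord tones are Db–F–Ab–Cb. With the fifth (Ab) lowest for second inversion: Ab, Cb, Db, F.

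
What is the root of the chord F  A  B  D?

The distinct letter names are F, A, B, D. Arranged as a stack of thirds they read B–D–F–A, so B is the root (a B half-diminished seventh chord).

B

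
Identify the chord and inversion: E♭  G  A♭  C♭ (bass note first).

Reducing to letter names: Eb, G, Ab, Cb. These stack in thirds as Ab–Cb–Eb–G — an Ab minor-major seventh chord.
The lowest note is Eb, the fifth of the chord, so this is second inversion (figured bass 4/3).

Ab minor-major seventh, second inversion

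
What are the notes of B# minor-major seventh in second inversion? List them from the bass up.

Spelling B# minor-major seventh: B#–D#–F##–A##. In second inversion the fifth is bass, giving F##, A##, B#, D# from the bottom.

F##, A##, B#, D#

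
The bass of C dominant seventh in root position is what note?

The root of C dominant seventh (C–E–G–Bb) is C; that is the bass in root position.

C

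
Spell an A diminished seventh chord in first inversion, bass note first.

C, Eb, Gb, A

The chord tones are A–C–Eb–Gb. With the third (C) lowest for first inversion: C, Eb, Gb, A.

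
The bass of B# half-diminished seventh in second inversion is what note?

The fifth of B# half-diminished seventh (B#–D#–F#–A#) is F#; that is the bass in second inversion.

F#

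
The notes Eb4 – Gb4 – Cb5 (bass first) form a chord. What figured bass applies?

6

The notes Eb, Gb, Cb stack in thirds as Cb–Eb–Gb — a Cb major triad. The bass Eb is the third, so this is first inversion: figured 6.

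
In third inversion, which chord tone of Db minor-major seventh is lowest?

Db minor-major seventh is Db–Fb–Ab–C. Third inversion places the seventh in the bass: C.

C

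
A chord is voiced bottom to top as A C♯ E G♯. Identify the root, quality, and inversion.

The distinct note names are A, C#, E, G#. Stacked in thirds they read A–C#–E–G#, which is a major seventh chord on A.
The lowest note is A, the root of the chord, so this is root position (figured bass 7).

A major seventh, root position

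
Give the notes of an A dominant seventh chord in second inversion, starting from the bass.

E, G, A, C#

The chord tones are A–C#–E–G. With the fifth (E) lowest for second inversion: E, G, A, C#.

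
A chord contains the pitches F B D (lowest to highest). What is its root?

B

The distinct letter names are F, B, D. Arranged as a stack of thirds they read B–D–F, so B is the root (a B diminished triad).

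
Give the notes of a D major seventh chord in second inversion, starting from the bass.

A, C#, D, F#

Spelling D major seventh: D–F#–A–C#. In second inversion the fifth is bass, giving A, C#, D, F# from the bottom.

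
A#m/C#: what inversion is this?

first inversion

A#m/C# means A# minor with C# in the bass. C# is the third of A# minor (A#–C#–E#), so this is first inversion.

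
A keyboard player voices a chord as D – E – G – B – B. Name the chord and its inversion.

The pitch classes D, E, G, B arrange in thirds as E–G–B–D: an E minor seventh chord.
The lowest note is D, the seventh of the chord, so this is third inversion (figured bass 4/2).

E minor seventh, third inversion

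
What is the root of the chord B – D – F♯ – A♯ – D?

B, D, F#, A# are the tones of a B minor-major seventh chord (B–D–F#–A#), making B the root.

B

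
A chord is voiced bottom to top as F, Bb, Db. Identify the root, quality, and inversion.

Reducing to letter names: F, Bb, Db. These stack in thirds as Bb–Db–F — a Bb minor triad.
With the fifth (F) in the bass, the chord is in second inversion (figured bass 6/4).

Bb minor, second inversion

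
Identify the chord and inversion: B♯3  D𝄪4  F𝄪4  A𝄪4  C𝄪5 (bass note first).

The pitch classes B#, D##, F##, A##, C## arrange in thirds as B#–D##–F##–A##–C##: a B# major ninth chord.
The lowest note is B#, the root of the chord, so this is root position.

B# major ninth, root position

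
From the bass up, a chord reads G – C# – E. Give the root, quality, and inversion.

The distinct note names are G, C#, E. Stacked in thirds they read C#–E–G, which is a diminished triad on C#.
G is the fifth of C# diminished; fifth in the bass means second inversion (figured bass 6/4).

C# diminished, second inversion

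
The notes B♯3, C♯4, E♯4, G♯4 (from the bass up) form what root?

C#

The distinct letter names are B#, C#, E#, G#. Arranged as a stack of thirds they read C#–E#–G#–B#, so C# is the root (a C# major seventh chord).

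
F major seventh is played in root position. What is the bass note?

F

F major seventh is F–A–C–E. Root position places the root in the bass: F.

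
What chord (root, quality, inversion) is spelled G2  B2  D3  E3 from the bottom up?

E minor seventh, first inversion

Reducing to letter names: G, B, D, E. These stack in thirds as E–G–B–D — an E minor seventh chord.
The lowest note is G, the third of the chord, so this is first inversion (figured bass 6/5).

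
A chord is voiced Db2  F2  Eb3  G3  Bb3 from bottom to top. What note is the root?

The distinct letter names are Db, F, Eb, G, Bb. Arranged as a stack of thirds they read Eb–G–Bb–Db–F, so Eb is the root (an Eb dominant ninth chord).

Eb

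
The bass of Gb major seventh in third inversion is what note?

Gb major seventh is Gb–Bb–Db–F. Third inversion places the seventh in the bass: F.

F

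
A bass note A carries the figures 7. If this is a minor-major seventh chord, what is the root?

The figures 7 mean the root of the chord is in the bass. If A is the root of a minor-major seventh chord, the root is A (chord tones A–C–E–G#).

A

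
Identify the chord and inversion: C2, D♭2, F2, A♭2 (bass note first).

Db major seventh, third inversion

The pitch classes C, Db, F, Ab arrange in thirds as Db–F–Ab–C: a Db major seventh chord.
The lowest note is C, the seventh of the chord, so this is third inversion (figured bass 4/2).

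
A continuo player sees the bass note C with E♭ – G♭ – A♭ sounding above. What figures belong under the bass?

6/5

The notes C, Eb, Gb, Ab stack in thirds as Ab–C–Eb–Gb — an Ab dominant seventh chord. The bass C is the third, so this is first inversion: figured 6/5.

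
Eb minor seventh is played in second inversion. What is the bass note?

The fifth of Eb minor seventh (Eb–Gb–Bb–Db) is Bb; that is the bass in second inversion.

Bb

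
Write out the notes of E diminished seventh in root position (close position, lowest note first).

E, G, Bb, Db

The chord tones are E–G–Bb–Db. With the root (E) lowest for root position: E, G, Bb, Db.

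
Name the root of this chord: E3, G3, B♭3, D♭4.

E

Reordering E, G, Bb, Db into stacked thirds gives E–G–Bb–Db; the bottom of that stack, E, is the root.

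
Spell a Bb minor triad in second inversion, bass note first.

The chord tones are Bb–Db–F. With the fifth (F) lowest for second inversion: F, Bb, Db.

F, Bb, Db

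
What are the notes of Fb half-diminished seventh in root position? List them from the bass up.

Fb, Abb, Cbb, Ebb

Spelling Fb half-diminished seventh: Fb–Abb–Cbb–Ebb. In root position the root is bass, giving Fb, Abb, Cbb, Ebb from the bottom.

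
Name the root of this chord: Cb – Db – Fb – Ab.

Db

The distinct letter names are Cb, Db, Fb, Ab. Arranged as a stack of thirds they read Db–Fb–Ab–Cb, so Db is the root (a Db minor seventh chord).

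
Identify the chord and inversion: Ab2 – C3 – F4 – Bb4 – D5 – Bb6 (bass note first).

The pitch classes Ab, C, F, Bb, D arrange in thirds as Bb–D–F–Ab–C: a Bb dominant ninth chord.
With the seventh (Ab) in the bass, the chord is in third inversion.

Bb dominant ninth, third inversion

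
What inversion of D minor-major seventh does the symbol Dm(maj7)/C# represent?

third inversion

Dm(maj7)/C# means D minor-major seventh with C# in the bass. C# is the seventh of D minor-major seventh (D–F–A–C#), so this is third inversion.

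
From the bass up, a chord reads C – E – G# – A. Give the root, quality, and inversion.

A minor-major seventh, first inversion

Reducing to letter names: C, E, G#, A. These stack in thirds as A–C–E–G# — an A minor-major seventh chord.
With the third (C) in the bass, the chord is in first inversion (figured bass 6/5).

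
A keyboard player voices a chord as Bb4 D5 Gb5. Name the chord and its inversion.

Reducing to letter names: Bb, D, Gb. These stack in thirds as Gb–Bb–D — a Gb augmented triad.
The lowest note is Bb, the third of the chord, so this is first inversion (figured bass 6).

Gb augmented, first inversion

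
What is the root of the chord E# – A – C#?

A

The distinct letter names are E#, A, C#. Arranged as a stack of thirds they read A–C#–E#, so A is the root (an A augmented triad).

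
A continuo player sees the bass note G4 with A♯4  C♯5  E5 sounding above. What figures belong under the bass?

The notes G, A#, C#, E stack in thirds as A#–C#–E–G — an A# diminished seventh chord. The bass G is the seventh, so this is third inversion: figured 4/2.

4/2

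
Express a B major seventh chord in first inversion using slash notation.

First inversion of B major seventh has the third (D#) in the bass. As a slash chord: Bmaj7/D#.

Bmaj7/D#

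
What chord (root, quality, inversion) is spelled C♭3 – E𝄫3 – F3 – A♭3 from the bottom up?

The pitch classes Cb, Ebb, F, Ab arrange in thirds as F–Ab–Cb–Ebb: an F diminished seventh chord.
Cb is the fifth of F diminished seventh; fifth in the bass means second inversion (figured bass 4/3).

F diminished seventh, second inversion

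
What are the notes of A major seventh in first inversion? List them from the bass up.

C#, E, G#, A

Spelling A major seventh: A–C#–E–G#. In first inversion the third is bass, giving C#, E, G#, A from the bottom.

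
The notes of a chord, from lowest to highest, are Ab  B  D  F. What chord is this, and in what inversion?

B diminished seventh, third inversion

The pitch classes Ab, B, D, F arrange in thirds as B–D–F–Ab: a B diminished seventh chord.
Ab is the seventh of B diminished seventh; seventh in the bass means third inversion (figured bass 4/2).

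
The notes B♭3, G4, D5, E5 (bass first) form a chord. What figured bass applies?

4/3

The notes Bb, G, D, E stack in thirds as E–G–Bb–D — an E half-diminished seventh chord. The bass Bb is the fifth, so this is second inversion: figured 4/3.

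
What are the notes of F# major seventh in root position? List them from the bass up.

F# major seventh is F#–A#–C#–E#. Root position puts the root (F#) in the bass, with the remaining tones above: F#, A#, C#, E#.

F#, A#, C#, E#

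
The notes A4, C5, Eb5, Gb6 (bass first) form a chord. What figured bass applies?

7

The notes A, C, Eb, Gb stack in thirds as A–C–Eb–Gb — an A diminished seventh chord. The bass A is the root, so this is root position: figured 7.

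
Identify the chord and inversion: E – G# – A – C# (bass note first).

The distinct note names are E, G#, A, C#. Stacked in thirds they read A–C#–E–G#, which is a major seventh chord on A.
The lowest note is E, the fifth of the chord, so this is second inversion (figured bass 4/3).

A major seventh, second inversion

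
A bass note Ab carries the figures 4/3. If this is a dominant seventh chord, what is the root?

The figures 4/3 mean the fifth of the chord is in the bass. If Ab is the fifth of a dominant seventh chord, the root is Db (chord tones Db–F–Ab–Cb).

Db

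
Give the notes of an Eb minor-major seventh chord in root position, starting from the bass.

Eb, Gb, Bb, D

Eb minor-major seventh is Eb–Gb–Bb–D. Root position puts the root (Eb) in the bass, with the remaining tones above: Eb, Gb, Bb, D.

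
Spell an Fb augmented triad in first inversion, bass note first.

Fb augmented is Fb–Ab–C. First inversion puts the third (Ab) in the bass, with the remaining tones above: Ab, C, Fb.

Ab, C, Fb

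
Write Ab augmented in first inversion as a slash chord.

Abaug/C

First inversion of Ab augmented has the third (C) in the bass. As a slash chord: Abaug/C.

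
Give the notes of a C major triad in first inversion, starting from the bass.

C major is C–E–G. First inversion puts the third (E) in the bass, with the remaining tones above: E, G, C.

E, G, C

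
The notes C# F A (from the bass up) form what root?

F

C#, F, A are the tones of an F augmented triad (F–A–C#), making F the root.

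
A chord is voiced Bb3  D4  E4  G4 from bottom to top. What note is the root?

The distinct letter names are Bb, D, E, G. Arranged as a stack of thirds they read E–G–Bb–D, so E is the root (an E half-diminished seventh chord).

E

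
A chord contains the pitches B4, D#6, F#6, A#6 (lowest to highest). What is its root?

B

The distinct letter names are B, D#, F#, A#. Arranged as a stack of thirds they read B–D#–F#–A#, so B is the root (a B major seventh chord).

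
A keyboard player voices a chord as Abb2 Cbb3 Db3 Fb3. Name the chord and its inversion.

Db diminished seventh, second inversion

Reducing to letter names: Abb, Cbb, Db, Fb. These stack in thirds as Db–Fb–Abb–Cbb — a Db diminished seventh chord.
The lowest note is Abb, the fifth of the chord, so this is second inversion (figured bass 4/3).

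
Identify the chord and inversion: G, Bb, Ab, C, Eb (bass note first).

Ab major ninth, third inversion

Reducing to letter names: G, Bb, Ab, C, Eb. These stack in thirds as Ab–C–Eb–G–Bb — an Ab major ninth chord.
G is the seventh of Ab major ninth; seventh in the bass means third inversion.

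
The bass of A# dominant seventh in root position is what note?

A#

The root of A# dominant seventh (A#–C##–E#–G#) is A#; that is the bass in root position.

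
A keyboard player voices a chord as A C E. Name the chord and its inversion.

The pitch classes A, C, E arrange in thirds as A–C–E: an A minor triad.
A is the root of A minor; root in the bass means root position (figured bass 5/3).

A minor, root position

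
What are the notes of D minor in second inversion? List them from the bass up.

Spelling D minor: D–F–A. In second inversion the fifth is bass, giving A, D, F from the bottom.

A, D, F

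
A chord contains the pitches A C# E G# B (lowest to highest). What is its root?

A

A, C#, E, G#, B are the tones of an A major ninth chord (A–C#–E–G#–B), making A the root.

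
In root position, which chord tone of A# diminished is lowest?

A#

The root of A# diminished (A#–C#–E) is A#; that is the bass in root position.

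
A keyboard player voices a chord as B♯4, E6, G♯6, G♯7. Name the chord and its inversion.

The pitch classes B#, E, G# arrange in thirds as E–G#–B#: an E augmented triad.
With the fifth (B#) in the bass, the chord is in second inversion (figured bass 6/4).

E augmented, second inversion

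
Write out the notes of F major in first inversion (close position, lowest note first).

Spelling F major: F–A–C. In first inversion the third is bass, giving A, C, F from the bottom.

A, C, F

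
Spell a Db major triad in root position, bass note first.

Db, F, Ab

The chord tones are Db–F–Ab. With the root (Db) lowest for root position: Db, F, Ab.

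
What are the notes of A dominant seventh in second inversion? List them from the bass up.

Spelling A dominant seventh: A–C#–E–G. In second inversion the fifth is bass, giving E, G, A, C# from the bottom.

E, G, A, C#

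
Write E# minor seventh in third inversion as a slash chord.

E#m7/D#

Third inversion of E# minor seventh has the seventh (D#) in the bass. As a slash chord: E#m7/D#.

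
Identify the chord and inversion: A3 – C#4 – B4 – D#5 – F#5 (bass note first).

B dominant ninth, third inversion

Reducing to letter names: A, C#, B, D#, F#. These stack in thirds as B–D#–F#–A–C# — a B dominant ninth chord.
The lowest note is A, the seventh of the chord, so this is third inversion.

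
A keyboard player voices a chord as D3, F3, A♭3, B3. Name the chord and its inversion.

B diminished seventh, first inversion

Reducing to letter names: D, F, Ab, B. These stack in thirds as B–D–F–Ab — a B diminished seventh chord.
With the third (D) in the bass, the chord is in first inversion (figured bass 6/5).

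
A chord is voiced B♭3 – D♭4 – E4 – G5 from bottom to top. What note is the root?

E

The distinct letter names are Bb, Db, E, G. Arranged as a stack of thirds they read E–G–Bb–Db, so E is the root (an E diminished seventh chord).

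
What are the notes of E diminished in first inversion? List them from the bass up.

G, Bb, E

The chord tones are E–G–Bb. With the third (G) lowest for first inversion: G, Bb, E.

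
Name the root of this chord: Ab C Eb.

Ab

Reordering Ab, C, Eb into stacked thirds gives Ab–C–Eb; the bottom of that stack, Ab, is the root.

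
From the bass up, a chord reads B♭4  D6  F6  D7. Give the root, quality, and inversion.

The distinct note names are Bb, D, F. Stacked in thirds they read Bb–D–F, which is a major triad on Bb.
Bb is the root of Bb major; root in the bass means root position (figured bass 5/3).

Bb major, root position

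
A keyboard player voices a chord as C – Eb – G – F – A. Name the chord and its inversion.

F dominant ninth, second inversion

The pitch classes C, Eb, G, F, A arrange in thirds as F–A–C–Eb–G: an F dominant ninth chord.
C is the fifth of F dominant ninth; fifth in the bass means second inversion.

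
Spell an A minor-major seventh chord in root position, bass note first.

A minor-major seventh is A–C–E–G#. Root position puts the root (A) in the bass, with the remaining tones above: A, C, E, G#.

A, C, E, G#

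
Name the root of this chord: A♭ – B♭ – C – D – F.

Bb

Reordering Ab, Bb, C, D, F into stacked thirds gives Bb–D–F–Ab–C; the bottom of that stack, Bb, is the root.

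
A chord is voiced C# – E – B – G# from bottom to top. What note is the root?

C#

Reordering C#, E, B, G# into stacked thirds gives C#–E–G#–B; the bottom of that stack, C#, is the root.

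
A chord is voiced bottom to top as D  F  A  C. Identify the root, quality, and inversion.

Reducing to letter names: D, F, A, C. These stack in thirds as D–F–A–C — a D minor seventh chord.
With the root (D) in the bass, the chord is in root position (figured bass 7).

D minor seventh, root position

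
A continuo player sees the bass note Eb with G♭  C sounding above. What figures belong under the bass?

6

The notes Eb, Gb, C stack in thirds as C–Eb–Gb — a C diminished triad. The bass Eb is the third, so this is first inversion: figured 6.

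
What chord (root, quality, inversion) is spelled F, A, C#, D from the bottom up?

D minor-major seventh, first inversion

The pitch classes F, A, C#, D arrange in thirds as D–F–A–C#: a D minor-major seventh chord.
With the third (F) in the bass, the chord is in first inversion (figured bass 6/5).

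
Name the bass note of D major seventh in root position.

D major seventh is D–F#–A–C#. Root position places the root in the bass: D.

D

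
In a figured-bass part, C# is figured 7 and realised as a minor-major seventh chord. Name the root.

The figures 7 mean the root of the chord is in the bass. If C# is the root of a minor-major seventh chord, the root is C# (chord tones C#–E–G#–B#).

C#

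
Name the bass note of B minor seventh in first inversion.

D

In first inversion the third is lowest. For B minor seventh (B–D–F#–A) that is D.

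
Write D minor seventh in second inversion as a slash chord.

Second inversion of D minor seventh has the fifth (A) in the bass. As a slash chord: Dm7/A.

Dm7/A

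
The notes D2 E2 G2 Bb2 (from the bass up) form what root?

D, E, G, Bb are the tones of an E half-diminished seventh chord (E–G–Bb–D), making E the root.

E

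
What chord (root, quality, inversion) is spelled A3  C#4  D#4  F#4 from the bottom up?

The distinct note names are A, C#, D#, F#. Stacked in thirds they read D#–F#–A–C#, which is a half-diminished seventh chord on D#.
The lowest note is A, the fifth of the chord, so this is second inversion (figured bass 4/3).

D# half-diminished seventh, second inversion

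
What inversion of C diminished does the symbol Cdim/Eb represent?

first inversion

Cdim/Eb means C diminished with Eb in the bass. Eb is the third of C diminished (C–Eb–Gb), so this is first inversion.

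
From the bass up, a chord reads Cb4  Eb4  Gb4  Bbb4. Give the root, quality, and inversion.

The pitch classes Cb, Eb, Gb, Bbb arrange in thirds as Cb–Eb–Gb–Bbb: a Cb dominant seventh chord.
The lowest note is Cb, the root of the chord, so this is root position (figured bass 7).

Cb dominant seventh, root position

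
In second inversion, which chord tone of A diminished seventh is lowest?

Eb

In second inversion the fifth is lowest. For A diminished seventh (A–C–Eb–Gb) that is Eb.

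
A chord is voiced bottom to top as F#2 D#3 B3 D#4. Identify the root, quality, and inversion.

B major, second inversion

The distinct note names are F#, D#, B. Stacked in thirds they read B–D#–F#, which is a major triad on B.
With the fifth (F#) in the bass, the chord is in second inversion (figured bass 6/4).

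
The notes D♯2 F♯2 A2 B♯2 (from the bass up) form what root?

The distinct letter names are D#, F#, A, B#. Arranged as a stack of thirds they read B#–D#–F#–A, so B# is the root (a B# diminished seventh chord).

B#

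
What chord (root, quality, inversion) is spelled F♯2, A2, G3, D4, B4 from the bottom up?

The pitch classes F#, A, G, D, B arrange in thirds as G–B–D–F#–A: a G major ninth chord.
F# is the seventh of G major ninth; seventh in the bass means third inversion.

G major ninth, third inversion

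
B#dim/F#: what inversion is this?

B#dim/F# means B# diminished with F# in the bass. F# is the fifth of B# diminished (B#–D#–F#), so this is second inversion.

second inversion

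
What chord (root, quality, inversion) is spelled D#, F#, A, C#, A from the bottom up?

D# half-diminished seventh, root position

The distinct note names are D#, F#, A, C#. Stacked in thirds they read D#–F#–A–C#, which is a half-diminished seventh chord on D#.
The lowest note is D#, the root of the chord, so this is root position (figured bass 7).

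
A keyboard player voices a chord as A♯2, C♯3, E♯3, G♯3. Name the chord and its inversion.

A# minor seventh, root position

The pitch classes A#, C#, E#, G# arrange in thirds as A#–C#–E#–G#: an A# minor seventh chord.
The lowest note is A#, the root of the chord, so this is root position (figured bass 7).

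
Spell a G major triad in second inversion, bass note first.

The chord tones are G–B–D. With the fifth (D) lowest for second inversion: D, G, B.

D, G, B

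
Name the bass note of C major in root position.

C

The root of C major (C–E–G) is C; that is the bass in root position.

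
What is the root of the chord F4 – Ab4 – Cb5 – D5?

D

Reordering F, Ab, Cb, D into stacked thirds gives D–F–Ab–Cb; the bottom of that stack, D, is the root.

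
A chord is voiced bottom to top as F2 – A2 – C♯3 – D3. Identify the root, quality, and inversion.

D minor-major seventh, first inversion

Reducing to letter names: F, A, C#, D. These stack in thirds as D–F–A–C# — a D minor-major seventh chord.
With the third (F) in the bass, the chord is in first inversion (figured bass 6/5).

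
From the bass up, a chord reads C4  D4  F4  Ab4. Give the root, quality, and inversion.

D half-diminished seventh, third inversion

Reducing to letter names: C, D, F, Ab. These stack in thirds as D–F–Ab–C — a D half-diminished seventh chord.
C is the seventh of D half-diminished seventh; seventh in the bass means third inversion (figured bass 4/2).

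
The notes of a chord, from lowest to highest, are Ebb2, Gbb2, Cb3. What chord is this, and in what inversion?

The distinct note names are Ebb, Gbb, Cb. Stacked in thirds they read Cb–Ebb–Gbb, which is a diminished triad on Cb.
With the third (Ebb) in the bass, the chord is in first inversion (figured bass 6).

Cb diminished, first inversion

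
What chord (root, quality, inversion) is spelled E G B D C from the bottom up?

C major ninth, first inversion

The pitch classes E, G, B, D, C arrange in thirds as C–E–G–B–D: a C major ninth chord.
The lowest note is E, the third of the chord, so this is first inversion.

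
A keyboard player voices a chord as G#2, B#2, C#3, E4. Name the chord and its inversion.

C# minor-major seventh, second inversion

The distinct note names are G#, B#, C#, E. Stacked in thirds they read C#–E–G#–B#, which is a minor-major seventh chord on C#.
G# is the fifth of C# minor-major seventh; fifth in the bass means second inversion (figured bass 4/3).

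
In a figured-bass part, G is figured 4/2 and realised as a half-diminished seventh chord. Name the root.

The figures 4/2 mean the seventh of the chord is in the bass. If G is the seventh of a half-diminished seventh chord, the root is A (chord tones A–C–Eb–G).

A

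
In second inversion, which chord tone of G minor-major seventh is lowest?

The fifth of G minor-major seventh (G–Bb–D–F#) is D; that is the bass in second inversion.

D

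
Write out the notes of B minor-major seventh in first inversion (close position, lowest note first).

D, F#, A#, B

The chord tones are B–D–F#–A#. With the third (D) lowest for first inversion: D, F#, A#, B.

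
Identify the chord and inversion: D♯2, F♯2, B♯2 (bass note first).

The pitch classes D#, F#, B# arrange in thirds as B#–D#–F#: a B# diminished triad.
D# is the third of B# diminished; third in the bass means first inversion (figured bass 6).

B# diminished, first inversion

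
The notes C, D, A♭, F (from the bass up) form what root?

D

The distinct letter names are C, D, Ab, F. Arranged as a stack of thirds they read D–F–Ab–C, so D is the root (a D half-diminished seventh chord).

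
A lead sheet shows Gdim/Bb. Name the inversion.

first inversion

Gdim/Bb means G diminished with Bb in the bass. Bb is the third of G diminished (G–Bb–Db), so this is first inversion.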